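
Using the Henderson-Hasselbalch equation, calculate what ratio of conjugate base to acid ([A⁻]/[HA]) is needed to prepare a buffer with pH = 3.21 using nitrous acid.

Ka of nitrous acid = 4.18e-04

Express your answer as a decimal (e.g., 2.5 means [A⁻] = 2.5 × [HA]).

pKa = -log(4.18e-04) = 3.3788. pH = pKa + log([A⁻]/[HA]), so log([A⁻]/[HA]) = pH − pKa = 3.21 − 3.3788 = -0.1688. [A⁻]/[HA] = 10^(-0.1688) = 0.678

[A⁻]/[HA] = 0.678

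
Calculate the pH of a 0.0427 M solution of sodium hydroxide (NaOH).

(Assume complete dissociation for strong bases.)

[OH⁻] = 0.0427 M for strong base. pOH = -log[OH⁻] = 1.37, pH = 14 - pOH

pH = 12.63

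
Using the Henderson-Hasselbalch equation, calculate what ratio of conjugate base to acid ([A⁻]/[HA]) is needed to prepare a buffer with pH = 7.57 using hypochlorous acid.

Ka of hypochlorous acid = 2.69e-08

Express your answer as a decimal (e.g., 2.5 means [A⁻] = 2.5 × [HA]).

pKa = -log(2.69e-08) = 7.5702. pH = pKa + log([A⁻]/[HA]), so log([A⁻]/[HA]) = pH − pKa = 7.57 − 7.5702 = -0.0002. [A⁻]/[HA] = 10^(-0.0002) = 0.999

[A⁻]/[HA] = 0.999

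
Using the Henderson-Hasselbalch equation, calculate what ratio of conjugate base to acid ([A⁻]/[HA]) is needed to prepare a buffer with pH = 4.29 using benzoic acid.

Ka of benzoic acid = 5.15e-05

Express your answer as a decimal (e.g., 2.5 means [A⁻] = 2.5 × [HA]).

pKa = -log(5.15e-05) = 4.2882. pH = pKa + log([A⁻]/[HA]), so log([A⁻]/[HA]) = pH − pKa = 4.29 − 4.2882 = 0.0018. [A⁻]/[HA] = 10^(0.0018) = 1.00

[A⁻]/[HA] = 1.00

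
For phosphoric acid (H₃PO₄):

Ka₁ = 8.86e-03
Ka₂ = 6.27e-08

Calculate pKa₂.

pKa₂ = -log(Ka₂) = -log(6.27e-08) = 7.20.

pK_{a2} = 7.20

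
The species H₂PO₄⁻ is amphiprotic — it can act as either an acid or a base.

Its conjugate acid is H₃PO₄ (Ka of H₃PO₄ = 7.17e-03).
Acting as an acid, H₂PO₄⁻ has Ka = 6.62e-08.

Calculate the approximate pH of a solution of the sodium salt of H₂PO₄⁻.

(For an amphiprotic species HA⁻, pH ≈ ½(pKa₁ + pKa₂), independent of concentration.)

pKa₁ = -log(7.17e-03) = 2.14; pKa₂ = -log(6.62e-08) = 7.18. For an amphiprotic species, pH ≈ ½(pKa₁ + pKa₂) = ½(2.14 + 7.18) = 4.66.

pH = 4.66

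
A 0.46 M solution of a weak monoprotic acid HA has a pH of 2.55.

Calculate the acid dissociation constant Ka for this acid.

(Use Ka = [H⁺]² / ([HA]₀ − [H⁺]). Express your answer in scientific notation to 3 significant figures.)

[H⁺] = 10^(−pH) = 10^(−2.55) = 2.818e-03 M. For HA ⇌ H⁺ + A⁻, Ka = [H⁺][A⁻]/[HA] = [H⁺]² / ([HA]₀ − [H⁺]) = (2.818e-03)² / (0.46 − 2.818e-03) = 1.74e-05.

K_a = 1.74e-05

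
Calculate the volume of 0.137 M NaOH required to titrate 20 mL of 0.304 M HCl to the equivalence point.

At equivalence: moles acid = moles base. moles HCl = 0.304 × 20/1000 = 0.00608 mol. V_base = moles / 0.137 × 1000 = 44.4 mL.

V_{base} = 44.4 mL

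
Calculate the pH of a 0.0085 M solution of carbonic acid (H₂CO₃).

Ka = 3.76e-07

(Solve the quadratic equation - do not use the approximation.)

x² + Ka×x - Ka×C = 0. Using quadratic formula: [H⁺] = 5.6345e-05

pH = 4.25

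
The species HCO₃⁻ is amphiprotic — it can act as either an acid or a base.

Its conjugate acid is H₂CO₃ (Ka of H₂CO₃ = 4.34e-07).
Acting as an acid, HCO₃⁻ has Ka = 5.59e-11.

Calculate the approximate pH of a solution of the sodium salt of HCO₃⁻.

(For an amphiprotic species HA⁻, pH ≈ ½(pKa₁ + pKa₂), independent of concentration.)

pKa₁ = -log(4.34e-07) = 6.36; pKa₂ = -log(5.59e-11) = 10.25. For an amphiprotic species, pH ≈ ½(pKa₁ + pKa₂) = ½(6.36 + 10.25) = 8.31.

pH = 8.31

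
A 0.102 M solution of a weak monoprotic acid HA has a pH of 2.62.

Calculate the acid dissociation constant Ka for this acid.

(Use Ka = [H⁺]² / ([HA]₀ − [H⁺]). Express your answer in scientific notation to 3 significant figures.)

[H⁺] = 10^(−pH) = 10^(−2.62) = 2.399e-03 M. For HA ⇌ H⁺ + A⁻, Ka = [H⁺][A⁻]/[HA] = [H⁺]² / ([HA]₀ − [H⁺]) = (2.399e-03)² / (0.102 − 2.399e-03) = 5.78e-05.

K_a = 5.78e-05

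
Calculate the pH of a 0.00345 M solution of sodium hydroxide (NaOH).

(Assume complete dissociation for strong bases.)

[OH⁻] = 0.00345 M for strong base. pOH = -log[OH⁻] = 2.46, pH = 14 - pOH

pH = 11.54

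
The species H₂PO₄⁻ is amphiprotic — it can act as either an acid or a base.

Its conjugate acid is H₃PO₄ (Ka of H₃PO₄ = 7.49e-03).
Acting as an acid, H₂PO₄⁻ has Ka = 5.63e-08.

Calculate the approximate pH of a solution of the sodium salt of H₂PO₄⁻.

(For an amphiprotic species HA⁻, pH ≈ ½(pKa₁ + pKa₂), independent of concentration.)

pKa₁ = -log(7.49e-03) = 2.13; pKa₂ = -log(5.63e-08) = 7.25. For an amphiprotic species, pH ≈ ½(pKa₁ + pKa₂) = ½(2.13 + 7.25) = 4.69.

pH = 4.69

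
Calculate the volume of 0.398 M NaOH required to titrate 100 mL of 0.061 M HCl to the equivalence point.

At equivalence: moles acid = moles base. moles HCl = 0.061 × 100/1000 = 0.0061 mol. V_base = moles / 0.398 × 1000 = 15.3 mL.

V_{base} = 15.3 mL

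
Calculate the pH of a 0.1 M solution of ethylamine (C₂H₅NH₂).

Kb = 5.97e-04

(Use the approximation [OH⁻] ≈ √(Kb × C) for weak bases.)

[OH⁻] = √(Kb × C) = √(5.97e-04 × 0.1) = 7.7266e-03. pOH = 2.11, pH = 14 - pOH

pH = 11.89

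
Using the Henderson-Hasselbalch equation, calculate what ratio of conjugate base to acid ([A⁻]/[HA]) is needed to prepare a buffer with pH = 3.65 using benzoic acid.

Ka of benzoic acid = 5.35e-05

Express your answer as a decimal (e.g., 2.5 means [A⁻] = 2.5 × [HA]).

pKa = -log(5.35e-05) = 4.2716. pH = pKa + log([A⁻]/[HA]), so log([A⁻]/[HA]) = pH − pKa = 3.65 − 4.2716 = -0.6216. [A⁻]/[HA] = 10^(-0.6216) = 0.239

[A⁻]/[HA] = 0.239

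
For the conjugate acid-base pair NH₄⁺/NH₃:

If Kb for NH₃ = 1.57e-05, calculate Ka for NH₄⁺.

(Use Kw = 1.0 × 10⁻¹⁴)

For a conjugate pair Ka × Kb = Kw, so Ka = Kw/Kb = 1.0 × 10⁻¹⁴ / 1.57e-05 = 6.37e-10.

K_a = 6.37e-10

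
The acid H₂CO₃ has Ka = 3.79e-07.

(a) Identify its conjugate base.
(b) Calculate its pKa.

(a) The conjugate base is formed by removing one H⁺ from H₂CO₃, giving HCO₃⁻. (b) pKa = -log(Ka) = -log(3.79e-07) = 6.42.

Conjugate base: HCO₃⁻; pK_a = 6.42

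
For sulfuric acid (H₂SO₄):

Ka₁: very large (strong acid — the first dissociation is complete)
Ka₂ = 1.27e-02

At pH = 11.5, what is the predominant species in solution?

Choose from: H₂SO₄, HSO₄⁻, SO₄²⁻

The first dissociation is complete, so H₂SO₄ itself is never the predominant species in water; pKa₂ = -log(1.27e-02) = 1.90. For a polyprotic acid the predominant species crosses at each pKa: below pKa_n the protonated form dominates, above it the deprotonated form does. At pH = 11.5, the predominant species is SO₄²⁻.

SO₄²⁻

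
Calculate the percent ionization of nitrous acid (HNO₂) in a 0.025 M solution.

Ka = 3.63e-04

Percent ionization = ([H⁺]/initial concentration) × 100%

Using Ka equilibrium: x² + Ka×x - Ka×C = 0. Solving: [H⁺] = 2.8364e-03. Percent = (2.8364e-03/0.025) × 100

Percent ionization = 11.3%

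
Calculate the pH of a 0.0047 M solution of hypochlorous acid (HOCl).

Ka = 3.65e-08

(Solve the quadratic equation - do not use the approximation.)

x² + Ka×x - Ka×C = 0. Using quadratic formula: [H⁺] = 1.3079e-05

pH = 4.88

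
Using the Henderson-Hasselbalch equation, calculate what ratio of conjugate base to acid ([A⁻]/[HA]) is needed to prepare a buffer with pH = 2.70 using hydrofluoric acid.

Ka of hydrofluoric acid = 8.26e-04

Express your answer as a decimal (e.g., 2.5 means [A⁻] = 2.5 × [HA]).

pKa = -log(8.26e-04) = 3.0830. pH = pKa + log([A⁻]/[HA]), so log([A⁻]/[HA]) = pH − pKa = 2.70 − 3.0830 = -0.3830. [A⁻]/[HA] = 10^(-0.3830) = 0.414

[A⁻]/[HA] = 0.414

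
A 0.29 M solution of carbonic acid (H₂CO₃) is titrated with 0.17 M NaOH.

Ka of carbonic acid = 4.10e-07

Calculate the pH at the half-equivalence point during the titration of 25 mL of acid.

At half-equivalence [HA] = [A⁻], so Henderson-Hasselbalch gives pH = pKa = -log(4.10e-07) = 6.39.

pH = pKa = 6.39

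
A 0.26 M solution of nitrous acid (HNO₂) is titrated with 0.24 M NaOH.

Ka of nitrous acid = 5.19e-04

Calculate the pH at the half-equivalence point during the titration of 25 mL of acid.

At half-equivalence [HA] = [A⁻], so Henderson-Hasselbalch gives pH = pKa = -log(5.19e-04) = 3.28.

pH = pKa = 3.28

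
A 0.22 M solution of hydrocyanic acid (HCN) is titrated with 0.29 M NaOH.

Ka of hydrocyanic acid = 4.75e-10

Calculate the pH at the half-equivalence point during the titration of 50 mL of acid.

At half-equivalence [HA] = [A⁻], so Henderson-Hasselbalch gives pH = pKa = -log(4.75e-10) = 9.32.

pH = pKa = 9.32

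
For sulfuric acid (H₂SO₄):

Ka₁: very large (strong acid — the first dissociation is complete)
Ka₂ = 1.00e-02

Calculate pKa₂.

pKa₂ = -log(Ka₂) = -log(1.00e-02) = 2.00.

pK_{a2} = 2.00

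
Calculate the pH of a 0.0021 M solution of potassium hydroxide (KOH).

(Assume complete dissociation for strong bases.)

[OH⁻] = 0.0021 M for strong base. pOH = -log[OH⁻] = 2.68, pH = 14 - pOH

pH = 11.32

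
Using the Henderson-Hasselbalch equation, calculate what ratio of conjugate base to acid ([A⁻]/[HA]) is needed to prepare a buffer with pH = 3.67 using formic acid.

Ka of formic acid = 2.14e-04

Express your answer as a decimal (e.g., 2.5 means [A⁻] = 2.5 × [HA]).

pKa = -log(2.14e-04) = 3.6696. pH = pKa + log([A⁻]/[HA]), so log([A⁻]/[HA]) = pH − pKa = 3.67 − 3.6696 = 0.0004. [A⁻]/[HA] = 10^(0.0004) = 1.00

[A⁻]/[HA] = 1.00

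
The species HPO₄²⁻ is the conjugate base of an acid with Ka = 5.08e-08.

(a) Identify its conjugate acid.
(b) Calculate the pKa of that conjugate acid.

(a) The conjugate acid is formed by adding one H⁺ to HPO₄²⁻, giving H₂PO₄⁻. (b) pKa = -log(Ka) = -log(5.08e-08) = 7.29.

Conjugate acid: H₂PO₄⁻; pK_a = 7.29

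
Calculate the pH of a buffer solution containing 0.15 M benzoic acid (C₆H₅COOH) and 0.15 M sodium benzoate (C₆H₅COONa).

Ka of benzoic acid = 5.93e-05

pKa = -log(5.93e-05) = 4.23. pH = pKa + log([A⁻]/[HA]) = 4.23 + log(0.15/0.15)

pH = 4.23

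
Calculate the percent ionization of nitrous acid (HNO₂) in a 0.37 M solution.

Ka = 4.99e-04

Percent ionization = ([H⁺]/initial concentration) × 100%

Using Ka equilibrium: x² + Ka×x - Ka×C = 0. Solving: [H⁺] = 1.3341e-02. Percent = (1.3341e-02/0.37) × 100

Percent ionization = 3.61%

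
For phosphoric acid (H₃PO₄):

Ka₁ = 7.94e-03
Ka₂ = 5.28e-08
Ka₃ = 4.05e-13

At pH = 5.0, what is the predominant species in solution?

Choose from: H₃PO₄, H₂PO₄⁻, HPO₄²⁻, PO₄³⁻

pKa₁ = 2.10, pKa₂ = 7.28, pKa₃ = 12.39. For a polyprotic acid the predominant species crosses at each pKa: below pKa_n the protonated form dominates, above it the deprotonated form does. At pH = 5.0, the predominant species is H₂PO₄⁻.

H₂PO₄⁻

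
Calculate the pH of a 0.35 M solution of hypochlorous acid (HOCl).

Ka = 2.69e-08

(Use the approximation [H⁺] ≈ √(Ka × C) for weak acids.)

[H⁺] = √(Ka × C) = √(2.69e-08 × 0.35) = 9.7031e-05. pH = -log(9.7031e-05)

pH = 4.01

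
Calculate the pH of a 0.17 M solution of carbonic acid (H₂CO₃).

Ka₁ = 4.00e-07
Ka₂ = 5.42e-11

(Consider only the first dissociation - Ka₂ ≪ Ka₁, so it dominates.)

First dissociation dominates. From Ka₁ = [H⁺][HA⁻]/[H₂A], x² + Ka₁·x − Ka₁·C = 0 with C = 0.17 M and Ka₁ = 4.00e-07. Solving: [H⁺] = (−Ka₁ + √(Ka₁² + 4·Ka₁·C)) / 2 = 2.6057e-04 M. pH = -log(2.6057e-04) = 3.58.

pH = 3.58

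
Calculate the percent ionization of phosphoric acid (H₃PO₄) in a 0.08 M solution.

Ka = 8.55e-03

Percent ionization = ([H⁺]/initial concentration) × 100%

Using Ka equilibrium: x² + Ka×x - Ka×C = 0. Solving: [H⁺] = 2.2225e-02. Percent = (2.2225e-02/0.08) × 100

Percent ionization = 27.8%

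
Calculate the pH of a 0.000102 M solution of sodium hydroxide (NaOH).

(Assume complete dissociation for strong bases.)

[OH⁻] = 0.000102 M for strong base. pOH = -log[OH⁻] = 3.99, pH = 14 - pOH

pH = 10.01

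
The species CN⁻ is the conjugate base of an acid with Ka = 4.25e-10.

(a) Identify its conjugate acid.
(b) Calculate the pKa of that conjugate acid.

(a) The conjugate acid is formed by adding one H⁺ to CN⁻, giving HCN. (b) pKa = -log(Ka) = -log(4.25e-10) = 9.37.

Conjugate acid: HCN; pK_a = 9.37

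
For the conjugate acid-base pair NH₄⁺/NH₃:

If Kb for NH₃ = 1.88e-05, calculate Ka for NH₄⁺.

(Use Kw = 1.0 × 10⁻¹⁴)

For a conjugate pair Ka × Kb = Kw, so Ka = Kw/Kb = 1.0 × 10⁻¹⁴ / 1.88e-05 = 5.32e-10.

K_a = 5.32e-10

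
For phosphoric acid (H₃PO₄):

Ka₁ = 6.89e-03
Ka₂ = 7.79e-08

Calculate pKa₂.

pKa₂ = -log(Ka₂) = -log(7.79e-08) = 7.11.

pK_{a2} = 7.11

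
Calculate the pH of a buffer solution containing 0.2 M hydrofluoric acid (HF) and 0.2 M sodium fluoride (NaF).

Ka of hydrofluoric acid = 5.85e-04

pKa = -log(5.85e-04) = 3.23. pH = pKa + log([A⁻]/[HA]) = 3.23 + log(0.2/0.2)

pH = 3.23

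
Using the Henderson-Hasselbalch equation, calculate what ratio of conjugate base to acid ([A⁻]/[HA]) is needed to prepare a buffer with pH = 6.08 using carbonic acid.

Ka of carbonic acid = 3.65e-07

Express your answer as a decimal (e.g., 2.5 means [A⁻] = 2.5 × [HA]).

pKa = -log(3.65e-07) = 6.4377. pH = pKa + log([A⁻]/[HA]), so log([A⁻]/[HA]) = pH − pKa = 6.08 − 6.4377 = -0.3577. [A⁻]/[HA] = 10^(-0.3577) = 0.439

[A⁻]/[HA] = 0.439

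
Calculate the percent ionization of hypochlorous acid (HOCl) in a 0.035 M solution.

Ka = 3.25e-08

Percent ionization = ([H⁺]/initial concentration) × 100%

Using Ka equilibrium: x² + Ka×x - Ka×C = 0. Solving: [H⁺] = 3.3711e-05. Percent = (3.3711e-05/0.035) × 100

Percent ionization = 0.0963%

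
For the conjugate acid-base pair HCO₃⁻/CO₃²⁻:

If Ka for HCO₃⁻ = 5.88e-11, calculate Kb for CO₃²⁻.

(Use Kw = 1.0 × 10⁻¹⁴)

For a conjugate pair Ka × Kb = Kw, so Kb = Kw/Ka = 1.0 × 10⁻¹⁴ / 5.88e-11 = 1.70e-04.

K_b = 1.70e-04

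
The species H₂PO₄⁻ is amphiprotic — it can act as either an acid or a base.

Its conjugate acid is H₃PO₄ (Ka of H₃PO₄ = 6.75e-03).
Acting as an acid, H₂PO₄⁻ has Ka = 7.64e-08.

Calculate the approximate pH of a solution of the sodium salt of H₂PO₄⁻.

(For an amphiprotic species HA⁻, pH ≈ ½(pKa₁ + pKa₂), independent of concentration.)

pKa₁ = -log(6.75e-03) = 2.17; pKa₂ = -log(7.64e-08) = 7.12. For an amphiprotic species, pH ≈ ½(pKa₁ + pKa₂) = ½(2.17 + 7.12) = 4.64.

pH = 4.64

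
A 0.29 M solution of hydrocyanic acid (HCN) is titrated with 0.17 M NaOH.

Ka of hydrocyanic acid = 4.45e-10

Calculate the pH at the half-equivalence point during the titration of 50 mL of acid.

At half-equivalence [HA] = [A⁻], so Henderson-Hasselbalch gives pH = pKa = -log(4.45e-10) = 9.35.

pH = pKa = 9.35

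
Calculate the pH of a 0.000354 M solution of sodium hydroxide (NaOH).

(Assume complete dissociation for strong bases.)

[OH⁻] = 0.000354 M for strong base. pOH = -log[OH⁻] = 3.45, pH = 14 - pOH

pH = 10.55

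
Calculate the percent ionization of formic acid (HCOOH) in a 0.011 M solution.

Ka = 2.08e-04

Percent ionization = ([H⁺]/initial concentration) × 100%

Using Ka equilibrium: x² + Ka×x - Ka×C = 0. Solving: [H⁺] = 1.4122e-03. Percent = (1.4122e-03/0.011) × 100

Percent ionization = 12.8%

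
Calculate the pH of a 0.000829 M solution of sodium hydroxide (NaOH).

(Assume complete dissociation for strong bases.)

[OH⁻] = 0.000829 M for strong base. pOH = -log[OH⁻] = 3.08, pH = 14 - pOH

pH = 10.92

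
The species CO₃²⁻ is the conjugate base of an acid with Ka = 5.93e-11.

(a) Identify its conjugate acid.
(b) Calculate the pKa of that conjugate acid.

(a) The conjugate acid is formed by adding one H⁺ to CO₃²⁻, giving HCO₃⁻. (b) pKa = -log(Ka) = -log(5.93e-11) = 10.23.

Conjugate acid: HCO₃⁻; pK_a = 10.23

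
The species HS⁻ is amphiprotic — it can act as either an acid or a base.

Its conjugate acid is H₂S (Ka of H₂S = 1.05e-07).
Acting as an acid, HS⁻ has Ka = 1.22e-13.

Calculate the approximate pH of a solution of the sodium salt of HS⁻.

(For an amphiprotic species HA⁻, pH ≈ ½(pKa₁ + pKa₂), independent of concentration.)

pKa₁ = -log(1.05e-07) = 6.98; pKa₂ = -log(1.22e-13) = 12.91. For an amphiprotic species, pH ≈ ½(pKa₁ + pKa₂) = ½(6.98 + 12.91) = 9.95.

pH = 9.95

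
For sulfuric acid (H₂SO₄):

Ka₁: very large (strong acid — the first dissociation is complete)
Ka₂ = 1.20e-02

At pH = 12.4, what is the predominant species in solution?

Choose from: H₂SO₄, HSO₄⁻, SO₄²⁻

The first dissociation is complete, so H₂SO₄ itself is never the predominant species in water; pKa₂ = -log(1.20e-02) = 1.92. For a polyprotic acid the predominant species crosses at each pKa: below pKa_n the protonated form dominates, above it the deprotonated form does. At pH = 12.4, the predominant species is SO₄²⁻.

SO₄²⁻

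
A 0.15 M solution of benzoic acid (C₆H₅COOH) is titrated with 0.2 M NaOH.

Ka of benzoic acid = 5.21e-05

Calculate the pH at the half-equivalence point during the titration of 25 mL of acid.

At half-equivalence [HA] = [A⁻], so Henderson-Hasselbalch gives pH = pKa = -log(5.21e-05) = 4.28.

pH = pKa = 4.28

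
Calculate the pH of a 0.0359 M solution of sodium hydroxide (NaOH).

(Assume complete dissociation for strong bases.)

[OH⁻] = 0.0359 M for strong base. pOH = -log[OH⁻] = 1.44, pH = 14 - pOH

pH = 12.56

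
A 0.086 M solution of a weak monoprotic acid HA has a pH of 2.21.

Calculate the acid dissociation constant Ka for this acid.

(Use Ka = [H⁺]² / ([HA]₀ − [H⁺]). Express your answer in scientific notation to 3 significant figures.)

[H⁺] = 10^(−pH) = 10^(−2.21) = 6.166e-03 M. For HA ⇌ H⁺ + A⁻, Ka = [H⁺][A⁻]/[HA] = [H⁺]² / ([HA]₀ − [H⁺]) = (6.166e-03)² / (0.086 − 6.166e-03) = 4.76e-04.

K_a = 4.76e-04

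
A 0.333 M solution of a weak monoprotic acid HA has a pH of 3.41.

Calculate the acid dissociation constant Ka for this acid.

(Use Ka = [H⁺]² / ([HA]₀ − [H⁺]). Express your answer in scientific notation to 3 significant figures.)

[H⁺] = 10^(−pH) = 10^(−3.41) = 3.890e-04 M. For HA ⇌ H⁺ + A⁻, Ka = [H⁺][A⁻]/[HA] = [H⁺]² / ([HA]₀ − [H⁺]) = (3.890e-04)² / (0.333 − 3.890e-04) = 4.55e-07.

K_a = 4.55e-07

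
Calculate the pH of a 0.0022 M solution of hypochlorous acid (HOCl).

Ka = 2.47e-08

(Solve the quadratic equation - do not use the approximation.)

x² + Ka×x - Ka×C = 0. Using quadratic formula: [H⁺] = 7.3592e-06

pH = 5.13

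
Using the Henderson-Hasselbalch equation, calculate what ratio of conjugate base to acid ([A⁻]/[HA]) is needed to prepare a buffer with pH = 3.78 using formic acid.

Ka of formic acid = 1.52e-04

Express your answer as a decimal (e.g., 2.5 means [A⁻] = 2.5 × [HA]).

pKa = -log(1.52e-04) = 3.8182. pH = pKa + log([A⁻]/[HA]), so log([A⁻]/[HA]) = pH − pKa = 3.78 − 3.8182 = -0.0382. [A⁻]/[HA] = 10^(-0.0382) = 0.916

[A⁻]/[HA] = 0.916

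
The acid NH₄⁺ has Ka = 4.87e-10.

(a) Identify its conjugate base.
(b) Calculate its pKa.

(a) The conjugate base is formed by removing one H⁺ from NH₄⁺, giving NH₃. (b) pKa = -log(Ka) = -log(4.87e-10) = 9.31.

Conjugate base: NH₃; pK_a = 9.31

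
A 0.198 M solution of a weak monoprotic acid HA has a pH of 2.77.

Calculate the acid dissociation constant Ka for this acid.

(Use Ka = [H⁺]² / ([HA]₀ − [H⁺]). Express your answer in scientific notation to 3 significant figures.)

[H⁺] = 10^(−pH) = 10^(−2.77) = 1.698e-03 M. For HA ⇌ H⁺ + A⁻, Ka = [H⁺][A⁻]/[HA] = [H⁺]² / ([HA]₀ − [H⁺]) = (1.698e-03)² / (0.198 − 1.698e-03) = 1.47e-05.

K_a = 1.47e-05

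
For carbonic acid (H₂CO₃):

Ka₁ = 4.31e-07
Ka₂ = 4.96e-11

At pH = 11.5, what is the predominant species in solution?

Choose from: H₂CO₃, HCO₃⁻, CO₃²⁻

pKa₁ = 6.37, pKa₂ = 10.30. For a polyprotic acid the predominant species crosses at each pKa: below pKa_n the protonated form dominates, above it the deprotonated form does. At pH = 11.5, the predominant species is CO₃²⁻.

CO₃²⁻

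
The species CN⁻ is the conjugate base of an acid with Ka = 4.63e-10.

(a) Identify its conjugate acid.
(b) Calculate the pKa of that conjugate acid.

(a) The conjugate acid is formed by adding one H⁺ to CN⁻, giving HCN. (b) pKa = -log(Ka) = -log(4.63e-10) = 9.33.

Conjugate acid: HCN; pK_a = 9.33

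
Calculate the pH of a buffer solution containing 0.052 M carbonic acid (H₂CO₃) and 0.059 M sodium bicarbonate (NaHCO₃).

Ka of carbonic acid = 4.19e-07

pKa = -log(4.19e-07) = 6.38. pH = pKa + log([A⁻]/[HA]) = 6.38 + log(0.059/0.052)

pH = 6.43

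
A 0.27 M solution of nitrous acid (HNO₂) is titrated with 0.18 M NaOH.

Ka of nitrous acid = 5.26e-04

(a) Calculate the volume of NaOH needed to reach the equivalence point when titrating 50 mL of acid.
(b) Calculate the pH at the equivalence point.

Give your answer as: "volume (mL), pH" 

moles acid = 0.27 × 50/1000 = 0.0135 mol; V_base = moles/0.18 × 1000 = 75.0 mL. At equivalence only the conjugate base is present: [A⁻] = 0.0135/0.125 = 1.0800e-01 M. Kb = Kw/Ka = 1.90e-11; [OH⁻] = √(Kb × [A⁻]) = 1.4329e-06; pOH = 5.84; pH = 14 - pOH = 8.16.

V = 75.0 mL, pH = 8.16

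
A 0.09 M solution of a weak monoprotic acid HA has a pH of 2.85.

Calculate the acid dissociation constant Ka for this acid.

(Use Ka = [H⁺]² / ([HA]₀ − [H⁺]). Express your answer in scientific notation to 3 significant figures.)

[H⁺] = 10^(−pH) = 10^(−2.85) = 1.413e-03 M. For HA ⇌ H⁺ + A⁻, Ka = [H⁺][A⁻]/[HA] = [H⁺]² / ([HA]₀ − [H⁺]) = (1.413e-03)² / (0.09 − 1.413e-03) = 2.25e-05.

K_a = 2.25e-05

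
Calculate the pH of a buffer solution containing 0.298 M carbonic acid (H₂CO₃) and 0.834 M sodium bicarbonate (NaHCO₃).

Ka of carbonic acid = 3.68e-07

pKa = -log(3.68e-07) = 6.43. pH = pKa + log([A⁻]/[HA]) = 6.43 + log(0.834/0.298)

pH = 6.88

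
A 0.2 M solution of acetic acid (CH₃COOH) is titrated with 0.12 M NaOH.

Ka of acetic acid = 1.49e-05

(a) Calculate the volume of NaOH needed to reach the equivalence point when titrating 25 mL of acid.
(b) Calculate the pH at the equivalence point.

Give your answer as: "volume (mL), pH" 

moles acid = 0.2 × 25/1000 = 0.005 mol; V_base = moles/0.12 × 1000 = 41.7 mL. At equivalence only the conjugate base is present: [A⁻] = 0.005/0.067 = 7.5000e-02 M. Kb = Kw/Ka = 6.71e-10; [OH⁻] = √(Kb × [A⁻]) = 7.0948e-06; pOH = 5.15; pH = 14 - pOH = 8.85.

V = 41.7 mL, pH = 8.85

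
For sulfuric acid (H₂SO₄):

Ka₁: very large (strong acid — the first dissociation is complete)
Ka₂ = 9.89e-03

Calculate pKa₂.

pKa₂ = -log(Ka₂) = -log(9.89e-03) = 2.00.

pK_{a2} = 2.00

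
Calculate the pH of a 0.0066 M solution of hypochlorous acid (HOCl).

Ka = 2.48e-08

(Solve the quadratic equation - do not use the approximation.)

x² + Ka×x - Ka×C = 0. Using quadratic formula: [H⁺] = 1.2781e-05

pH = 4.89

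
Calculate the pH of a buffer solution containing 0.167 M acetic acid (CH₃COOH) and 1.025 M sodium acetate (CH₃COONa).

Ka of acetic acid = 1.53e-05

pKa = -log(1.53e-05) = 4.82. pH = pKa + log([A⁻]/[HA]) = 4.82 + log(1.025/0.167)

pH = 5.60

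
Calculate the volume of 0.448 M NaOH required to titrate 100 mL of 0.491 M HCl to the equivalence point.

At equivalence: moles acid = moles base. moles HCl = 0.491 × 100/1000 = 0.0491 mol. V_base = moles / 0.448 × 1000 = 109.6 mL.

V_{base} = 109.6 mL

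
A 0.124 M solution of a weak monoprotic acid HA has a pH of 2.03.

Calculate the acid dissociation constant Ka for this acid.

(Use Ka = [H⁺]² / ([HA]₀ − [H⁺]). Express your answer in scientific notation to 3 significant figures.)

[H⁺] = 10^(−pH) = 10^(−2.03) = 9.333e-03 M. For HA ⇌ H⁺ + A⁻, Ka = [H⁺][A⁻]/[HA] = [H⁺]² / ([HA]₀ − [H⁺]) = (9.333e-03)² / (0.124 − 9.333e-03) = 7.60e-04.

K_a = 7.60e-04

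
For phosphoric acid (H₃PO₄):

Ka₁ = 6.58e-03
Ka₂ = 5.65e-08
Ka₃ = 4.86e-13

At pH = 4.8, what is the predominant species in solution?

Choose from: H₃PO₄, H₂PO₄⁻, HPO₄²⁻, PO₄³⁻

pKa₁ = 2.18, pKa₂ = 7.25, pKa₃ = 12.31. For a polyprotic acid the predominant species crosses at each pKa: below pKa_n the protonated form dominates, above it the deprotonated form does. At pH = 4.8, the predominant species is H₂PO₄⁻.

H₂PO₄⁻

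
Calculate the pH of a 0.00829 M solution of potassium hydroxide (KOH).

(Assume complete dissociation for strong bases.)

[OH⁻] = 0.00829 M for strong base. pOH = -log[OH⁻] = 2.08, pH = 14 - pOH

pH = 11.92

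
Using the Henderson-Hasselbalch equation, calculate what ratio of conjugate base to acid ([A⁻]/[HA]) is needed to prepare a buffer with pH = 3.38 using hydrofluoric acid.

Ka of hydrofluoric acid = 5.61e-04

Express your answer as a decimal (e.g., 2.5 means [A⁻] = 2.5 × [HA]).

pKa = -log(5.61e-04) = 3.2510. pH = pKa + log([A⁻]/[HA]), so log([A⁻]/[HA]) = pH − pKa = 3.38 − 3.2510 = 0.1290. [A⁻]/[HA] = 10^(0.1290) = 1.35

[A⁻]/[HA] = 1.35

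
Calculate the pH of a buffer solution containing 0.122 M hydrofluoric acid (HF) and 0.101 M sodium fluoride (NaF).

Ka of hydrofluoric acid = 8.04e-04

pKa = -log(8.04e-04) = 3.09. pH = pKa + log([A⁻]/[HA]) = 3.09 + log(0.101/0.122)

pH = 3.01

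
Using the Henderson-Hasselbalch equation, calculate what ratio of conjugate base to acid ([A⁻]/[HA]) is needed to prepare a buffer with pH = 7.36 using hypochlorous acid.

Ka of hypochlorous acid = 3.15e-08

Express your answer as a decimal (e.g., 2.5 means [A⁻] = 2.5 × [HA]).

pKa = -log(3.15e-08) = 7.5017. pH = pKa + log([A⁻]/[HA]), so log([A⁻]/[HA]) = pH − pKa = 7.36 − 7.5017 = -0.1417. [A⁻]/[HA] = 10^(-0.1417) = 0.722

[A⁻]/[HA] = 0.722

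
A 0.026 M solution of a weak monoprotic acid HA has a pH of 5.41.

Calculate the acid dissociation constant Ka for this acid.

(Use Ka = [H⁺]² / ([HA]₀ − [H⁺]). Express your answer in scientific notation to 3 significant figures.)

[H⁺] = 10^(−pH) = 10^(−5.41) = 3.890e-06 M. For HA ⇌ H⁺ + A⁻, Ka = [H⁺][A⁻]/[HA] = [H⁺]² / ([HA]₀ − [H⁺]) = (3.890e-06)² / (0.026 − 3.890e-06) = 5.82e-10.

K_a = 5.82e-10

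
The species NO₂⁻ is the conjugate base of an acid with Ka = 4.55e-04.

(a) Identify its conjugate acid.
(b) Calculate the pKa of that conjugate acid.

(a) The conjugate acid is formed by adding one H⁺ to NO₂⁻, giving HNO₂. (b) pKa = -log(Ka) = -log(4.55e-04) = 3.34.

Conjugate acid: HNO₂; pK_a = 3.34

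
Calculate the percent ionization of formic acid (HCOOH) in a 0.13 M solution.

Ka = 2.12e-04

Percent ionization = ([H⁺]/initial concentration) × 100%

Using Ka equilibrium: x² + Ka×x - Ka×C = 0. Solving: [H⁺] = 5.1448e-03. Percent = (5.1448e-03/0.13) × 100

Percent ionization = 3.96%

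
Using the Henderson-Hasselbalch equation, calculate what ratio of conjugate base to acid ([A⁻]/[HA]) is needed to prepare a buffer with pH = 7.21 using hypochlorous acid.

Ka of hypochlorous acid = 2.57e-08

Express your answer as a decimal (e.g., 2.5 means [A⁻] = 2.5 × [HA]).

pKa = -log(2.57e-08) = 7.5901. pH = pKa + log([A⁻]/[HA]), so log([A⁻]/[HA]) = pH − pKa = 7.21 − 7.5901 = -0.3801. [A⁻]/[HA] = 10^(-0.3801) = 0.417

[A⁻]/[HA] = 0.417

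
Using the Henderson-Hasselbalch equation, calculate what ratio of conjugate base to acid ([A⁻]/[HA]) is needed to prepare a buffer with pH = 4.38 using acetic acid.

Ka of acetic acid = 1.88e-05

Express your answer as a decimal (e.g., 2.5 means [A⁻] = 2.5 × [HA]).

pKa = -log(1.88e-05) = 4.7258. pH = pKa + log([A⁻]/[HA]), so log([A⁻]/[HA]) = pH − pKa = 4.38 − 4.7258 = -0.3458. [A⁻]/[HA] = 10^(-0.3458) = 0.451

[A⁻]/[HA] = 0.451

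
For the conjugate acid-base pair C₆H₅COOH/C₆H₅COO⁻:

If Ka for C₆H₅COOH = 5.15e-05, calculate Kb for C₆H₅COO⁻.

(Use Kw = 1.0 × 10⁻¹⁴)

For a conjugate pair Ka × Kb = Kw, so Kb = Kw/Ka = 1.0 × 10⁻¹⁴ / 5.15e-05 = 1.94e-10.

K_b = 1.94e-10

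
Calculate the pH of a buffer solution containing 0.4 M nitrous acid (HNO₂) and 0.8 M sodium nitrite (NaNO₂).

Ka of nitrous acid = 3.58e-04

pKa = -log(3.58e-04) = 3.45. pH = pKa + log([A⁻]/[HA]) = 3.45 + log(0.8/0.4)

pH = 3.75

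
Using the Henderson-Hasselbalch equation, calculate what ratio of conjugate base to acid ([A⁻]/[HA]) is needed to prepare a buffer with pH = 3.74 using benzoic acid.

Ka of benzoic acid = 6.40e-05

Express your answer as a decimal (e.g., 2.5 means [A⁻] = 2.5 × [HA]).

pKa = -log(6.40e-05) = 4.1938. pH = pKa + log([A⁻]/[HA]), so log([A⁻]/[HA]) = pH − pKa = 3.74 − 4.1938 = -0.4538. [A⁻]/[HA] = 10^(-0.4538) = 0.352

[A⁻]/[HA] = 0.352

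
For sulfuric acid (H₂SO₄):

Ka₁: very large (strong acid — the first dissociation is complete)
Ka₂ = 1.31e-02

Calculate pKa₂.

pKa₂ = -log(Ka₂) = -log(1.31e-02) = 1.88.

pK_{a2} = 1.88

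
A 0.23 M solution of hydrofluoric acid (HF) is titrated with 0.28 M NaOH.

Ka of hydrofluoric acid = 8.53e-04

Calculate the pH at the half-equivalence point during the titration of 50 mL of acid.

At half-equivalence [HA] = [A⁻], so Henderson-Hasselbalch gives pH = pKa = -log(8.53e-04) = 3.07.

pH = pKa = 3.07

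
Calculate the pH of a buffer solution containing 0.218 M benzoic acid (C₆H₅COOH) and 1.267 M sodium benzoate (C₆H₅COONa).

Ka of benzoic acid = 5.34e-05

pKa = -log(5.34e-05) = 4.27. pH = pKa + log([A⁻]/[HA]) = 4.27 + log(1.267/0.218)

pH = 5.04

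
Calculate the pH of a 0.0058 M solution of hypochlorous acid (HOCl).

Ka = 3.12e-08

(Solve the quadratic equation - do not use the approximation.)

x² + Ka×x - Ka×C = 0. Using quadratic formula: [H⁺] = 1.3437e-05

pH = 4.87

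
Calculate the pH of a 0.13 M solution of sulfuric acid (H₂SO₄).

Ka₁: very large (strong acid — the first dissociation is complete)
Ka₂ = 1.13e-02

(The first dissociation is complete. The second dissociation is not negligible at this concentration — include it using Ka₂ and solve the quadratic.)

First dissociation is complete: [H⁺]₀ = [HSO₄⁻]₀ = C = 0.13 M. Second dissociation HSO₄⁻ ⇌ H⁺ + SO₄²⁻: let x = [SO₄²⁻]. Ka₂ = (C + x)·x / (C − x) = 1.13e-02 → x² + (C + Ka₂)·x − Ka₂·C = 0 → x² + 0.14130·x − 1.469e-03 = 0. x = (−0.14130 + √(0.14130² + 4 × 1.469e-03)) / 2 = 9.7268e-03 M. [H⁺] = C + x = 0.13 + 9.7268e-03 = 1.3973e-01 M. pH = -log(1.3973e-01) = 0.85.

pH = 0.85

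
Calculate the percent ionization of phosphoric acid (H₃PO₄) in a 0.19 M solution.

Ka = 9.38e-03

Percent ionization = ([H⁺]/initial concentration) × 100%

Using Ka equilibrium: x² + Ka×x - Ka×C = 0. Solving: [H⁺] = 3.7786e-02. Percent = (3.7786e-02/0.19) × 100

Percent ionization = 19.9%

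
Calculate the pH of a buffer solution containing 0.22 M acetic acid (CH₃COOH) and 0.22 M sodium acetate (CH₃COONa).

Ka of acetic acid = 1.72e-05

pKa = -log(1.72e-05) = 4.76. pH = pKa + log([A⁻]/[HA]) = 4.76 + log(0.22/0.22)

pH = 4.76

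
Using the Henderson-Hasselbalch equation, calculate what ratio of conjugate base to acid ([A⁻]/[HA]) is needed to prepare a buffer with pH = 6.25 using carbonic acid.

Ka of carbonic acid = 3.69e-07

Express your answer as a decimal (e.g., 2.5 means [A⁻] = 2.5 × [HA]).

pKa = -log(3.69e-07) = 6.4330. pH = pKa + log([A⁻]/[HA]), so log([A⁻]/[HA]) = pH − pKa = 6.25 − 6.4330 = -0.1830. [A⁻]/[HA] = 10^(-0.1830) = 0.656

[A⁻]/[HA] = 0.656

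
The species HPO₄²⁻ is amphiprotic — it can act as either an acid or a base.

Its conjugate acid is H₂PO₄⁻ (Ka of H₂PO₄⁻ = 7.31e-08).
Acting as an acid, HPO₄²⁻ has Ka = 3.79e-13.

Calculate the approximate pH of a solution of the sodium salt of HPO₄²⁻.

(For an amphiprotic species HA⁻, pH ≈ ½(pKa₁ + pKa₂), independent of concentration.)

pKa₁ = -log(7.31e-08) = 7.14; pKa₂ = -log(3.79e-13) = 12.42. For an amphiprotic species, pH ≈ ½(pKa₁ + pKa₂) = ½(7.14 + 12.42) = 9.78.

pH = 9.78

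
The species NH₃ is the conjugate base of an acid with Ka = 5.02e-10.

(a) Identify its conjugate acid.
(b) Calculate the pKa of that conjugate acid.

(a) The conjugate acid is formed by adding one H⁺ to NH₃, giving NH₄⁺. (b) pKa = -log(Ka) = -log(5.02e-10) = 9.30.

Conjugate acid: NH₄⁺; pK_a = 9.30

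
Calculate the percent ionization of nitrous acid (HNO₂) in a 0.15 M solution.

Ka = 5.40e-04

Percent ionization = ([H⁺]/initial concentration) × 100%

Using Ka equilibrium: x² + Ka×x - Ka×C = 0. Solving: [H⁺] = 8.7340e-03. Percent = (8.7340e-03/0.15) × 100

Percent ionization = 5.82%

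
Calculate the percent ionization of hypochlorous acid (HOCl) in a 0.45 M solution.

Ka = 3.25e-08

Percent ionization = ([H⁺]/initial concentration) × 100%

Using Ka equilibrium: x² + Ka×x - Ka×C = 0. Solving: [H⁺] = 1.2092e-04. Percent = (1.2092e-04/0.45) × 100

Percent ionization = 0.0269%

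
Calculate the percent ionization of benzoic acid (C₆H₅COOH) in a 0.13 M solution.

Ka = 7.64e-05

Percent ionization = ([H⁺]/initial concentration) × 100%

Using Ka equilibrium: x² + Ka×x - Ka×C = 0. Solving: [H⁺] = 3.1135e-03. Percent = (3.1135e-03/0.13) × 100

Percent ionization = 2.4%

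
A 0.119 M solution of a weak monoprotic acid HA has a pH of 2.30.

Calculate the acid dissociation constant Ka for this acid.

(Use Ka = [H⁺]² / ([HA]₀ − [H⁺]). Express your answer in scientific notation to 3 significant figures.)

[H⁺] = 10^(−pH) = 10^(−2.30) = 5.012e-03 M. For HA ⇌ H⁺ + A⁻, Ka = [H⁺][A⁻]/[HA] = [H⁺]² / ([HA]₀ − [H⁺]) = (5.012e-03)² / (0.119 − 5.012e-03) = 2.20e-04.

K_a = 2.20e-04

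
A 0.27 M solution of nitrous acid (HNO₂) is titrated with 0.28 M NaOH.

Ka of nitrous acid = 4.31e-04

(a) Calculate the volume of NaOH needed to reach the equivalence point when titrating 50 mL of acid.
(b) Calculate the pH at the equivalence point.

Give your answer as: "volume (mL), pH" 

moles acid = 0.27 × 50/1000 = 0.0135 mol; V_base = moles/0.28 × 1000 = 48.2 mL. At equivalence only the conjugate base is present: [A⁻] = 0.0135/0.098 = 1.3745e-01 M. Kb = Kw/Ka = 2.32e-11; [OH⁻] = √(Kb × [A⁻]) = 1.7858e-06; pOH = 5.75; pH = 14 - pOH = 8.25.

V = 48.2 mL, pH = 8.25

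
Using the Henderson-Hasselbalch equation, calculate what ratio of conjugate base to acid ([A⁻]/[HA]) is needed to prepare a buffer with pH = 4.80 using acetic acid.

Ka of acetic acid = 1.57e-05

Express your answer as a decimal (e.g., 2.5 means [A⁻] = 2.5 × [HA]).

pKa = -log(1.57e-05) = 4.8041. pH = pKa + log([A⁻]/[HA]), so log([A⁻]/[HA]) = pH − pKa = 4.80 − 4.8041 = -0.0041. [A⁻]/[HA] = 10^(-0.0041) = 0.991

[A⁻]/[HA] = 0.991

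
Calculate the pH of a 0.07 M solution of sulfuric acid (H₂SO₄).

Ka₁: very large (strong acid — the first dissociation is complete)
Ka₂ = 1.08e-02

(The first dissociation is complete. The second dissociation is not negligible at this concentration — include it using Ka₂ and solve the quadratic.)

First dissociation is complete: [H⁺]₀ = [HSO₄⁻]₀ = C = 0.07 M. Second dissociation HSO₄⁻ ⇌ H⁺ + SO₄²⁻: let x = [SO₄²⁻]. Ka₂ = (C + x)·x / (C − x) = 1.08e-02 → x² + (C + Ka₂)·x − Ka₂·C = 0 → x² + 0.08080·x − 7.560e-04 = 0. x = (−0.08080 + √(0.08080² + 4 × 7.560e-04)) / 2 = 8.4688e-03 M. [H⁺] = C + x = 0.07 + 8.4688e-03 = 7.8469e-02 M. pH = -log(7.8469e-02) = 1.11.

pH = 1.11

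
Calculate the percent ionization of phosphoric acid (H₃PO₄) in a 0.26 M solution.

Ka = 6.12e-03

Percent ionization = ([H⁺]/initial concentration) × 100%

Using Ka equilibrium: x² + Ka×x - Ka×C = 0. Solving: [H⁺] = 3.6947e-02. Percent = (3.6947e-02/0.26) × 100

Percent ionization = 14.2%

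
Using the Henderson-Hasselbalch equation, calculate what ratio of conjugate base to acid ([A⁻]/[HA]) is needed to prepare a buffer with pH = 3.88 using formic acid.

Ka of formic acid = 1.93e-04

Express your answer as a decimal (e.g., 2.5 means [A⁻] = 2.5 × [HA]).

pKa = -log(1.93e-04) = 3.7144. pH = pKa + log([A⁻]/[HA]), so log([A⁻]/[HA]) = pH − pKa = 3.88 − 3.7144 = 0.1656. [A⁻]/[HA] = 10^(0.1656) = 1.46

[A⁻]/[HA] = 1.46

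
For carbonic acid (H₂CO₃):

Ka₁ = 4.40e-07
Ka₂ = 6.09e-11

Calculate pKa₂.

pKa₂ = -log(Ka₂) = -log(6.09e-11) = 10.22.

pK_{a2} = 10.22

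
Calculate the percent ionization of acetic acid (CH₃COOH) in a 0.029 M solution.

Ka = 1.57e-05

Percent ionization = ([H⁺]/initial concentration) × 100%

Using Ka equilibrium: x² + Ka×x - Ka×C = 0. Solving: [H⁺] = 6.6695e-04. Percent = (6.6695e-04/0.029) × 100

Percent ionization = 2.3%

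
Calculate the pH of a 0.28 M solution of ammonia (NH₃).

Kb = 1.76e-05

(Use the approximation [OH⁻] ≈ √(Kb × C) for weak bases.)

[OH⁻] = √(Kb × C) = √(1.76e-05 × 0.28) = 2.2199e-03. pOH = 2.65, pH = 14 - pOH

pH = 11.35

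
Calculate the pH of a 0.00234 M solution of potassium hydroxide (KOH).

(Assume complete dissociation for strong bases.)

[OH⁻] = 0.00234 M for strong base. pOH = -log[OH⁻] = 2.63, pH = 14 - pOH

pH = 11.37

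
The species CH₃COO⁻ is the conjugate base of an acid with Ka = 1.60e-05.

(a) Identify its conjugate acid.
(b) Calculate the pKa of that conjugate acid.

(a) The conjugate acid is formed by adding one H⁺ to CH₃COO⁻, giving CH₃COOH. (b) pKa = -log(Ka) = -log(1.60e-05) = 4.80.

Conjugate acid: CH₃COOH; pK_a = 4.80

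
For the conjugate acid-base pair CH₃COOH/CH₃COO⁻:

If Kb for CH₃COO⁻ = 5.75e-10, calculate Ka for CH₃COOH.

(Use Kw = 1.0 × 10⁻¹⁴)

For a conjugate pair Ka × Kb = Kw, so Ka = Kw/Kb = 1.0 × 10⁻¹⁴ / 5.75e-10 = 1.74e-05.

K_a = 1.74e-05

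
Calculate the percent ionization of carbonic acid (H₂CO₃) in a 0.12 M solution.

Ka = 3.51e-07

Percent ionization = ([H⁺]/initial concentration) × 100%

Using Ka equilibrium: x² + Ka×x - Ka×C = 0. Solving: [H⁺] = 2.0506e-04. Percent = (2.0506e-04/0.12) × 100

Percent ionization = 0.171%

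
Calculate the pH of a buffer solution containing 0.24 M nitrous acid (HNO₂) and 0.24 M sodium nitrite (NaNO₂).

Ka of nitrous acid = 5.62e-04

pKa = -log(5.62e-04) = 3.25. pH = pKa + log([A⁻]/[HA]) = 3.25 + log(0.24/0.24)

pH = 3.25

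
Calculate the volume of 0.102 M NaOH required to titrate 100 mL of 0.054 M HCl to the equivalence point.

At equivalence: moles acid = moles base. moles HCl = 0.054 × 100/1000 = 0.0054 mol. V_base = moles / 0.102 × 1000 = 52.9 mL.

V_{base} = 52.9 mL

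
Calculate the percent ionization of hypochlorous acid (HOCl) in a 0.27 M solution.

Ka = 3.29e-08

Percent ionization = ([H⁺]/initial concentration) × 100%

Using Ka equilibrium: x² + Ka×x - Ka×C = 0. Solving: [H⁺] = 9.4233e-05. Percent = (9.4233e-05/0.27) × 100

Percent ionization = 0.0349%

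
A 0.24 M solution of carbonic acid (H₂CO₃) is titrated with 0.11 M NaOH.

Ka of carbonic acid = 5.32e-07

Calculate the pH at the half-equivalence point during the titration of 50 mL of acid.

At half-equivalence [HA] = [A⁻], so Henderson-Hasselbalch gives pH = pKa = -log(5.32e-07) = 6.27.

pH = pKa = 6.27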